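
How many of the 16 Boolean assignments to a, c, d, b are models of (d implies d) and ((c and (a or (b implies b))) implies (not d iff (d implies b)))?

Initial set: {((d implies d) and ((c and (a or (b implies b))) implies (not d iff (d implies b))))}.
((d implies d) and ((c and (a or (b implies b))) implies (not d iff (d implies b)))): α-rule — add (d implies d), ((c and (a or (b implies b))) implies (not d iff (d implies b))).
(d implies d): β-rule — branch into not d  //  d.
  branch 1 (add not d):
    ((c and (a or (b implies b))) implies (not d iff (d implies b))): β-rule — branch into not (c and (a or (b implies b)))  //  (not d iff (d implies b)).
      branch 1.1 (add not (c and (a or (b implies b)))):
        not (c and (a or (b implies b))): β-rule — branch into not c  //  not (a or (b implies b)).
          branch 1.1.1 (add not c):
            ○ open, literals {c=0, d=0}.
          branch 1.1.2 (add not (a or (b implies b))):
            not (a or (b implies b)): α-rule — add not a, not (b implies b).
            not (b implies b): α-rule — add b, not b.
            × closes — contains both b and not b.
      branch 1.2 (add (not d iff (d implies b))):
        (not d iff (d implies b)): β-rule — branch into not d, (d implies b)  //  not not d, not (d implies b).
          branch 1.2.1 (add not d, (d implies b)):
            (d implies b): β-rule — branch into not d  //  b.
              branch 1.2.1.1 (add not d):
                ○ open, literals {d=0}.
              branch 1.2.1.2 (add b):
                ○ open, literals {b=1, d=0}.
          branch 1.2.2 (add not not d, not (d implies b)):
            × closes — contains both d and not d.
  branch 2 (add d):
    ((c and (a or (b implies b))) implies (not d iff (d implies b))): β-rule — branch into not (c and (a or (b implies b)))  //  (not d iff (d implies b)).
      branch 2.1 (add not (c and (a or (b implies b)))):
        not (c and (a or (b implies b))): β-rule — branch into not c  //  not (a or (b implies b)).
          branch 2.1.1 (add not c):
            ○ open, literals {c=0, d=1}.
          branch 2.1.2 (add not (a or (b implies b))):
            not (a or (b implies b)): α-rule — add not a, not (b implies b).
            not (b implies b): α-rule — add b, not b.
            × closes — contains both b and not b.
      branch 2.2 (add (not d iff (d implies b))):
        (not d iff (d implies b)): β-rule — branch into not d, (d implies b)  //  not not d, not (d implies b).
          branch 2.2.1 (add not d, (d implies b)):
            × closes — contains both d and not d.
          branch 2.2.2 (add not not d, not (d implies b)):
            not (d implies b): α-rule — add d, not b.
            ○ open, literals {b=0, d=1}.
4 branches closed, 5 open.
Each open branch fixes some atoms; the unmentioned ones are free. Counting distinct full assignments: branch {c=0, d=0} (a, b) contributes 4 new; branch {d=0} (a, c, b) contributes 4 new; branch {b=1, d=0} (a, c) contributes 0 new; branch {c=0, d=1} (a, b) contributes 4 new; branch {b=0, d=1} (a, c) contributes 2 new. Total: 14.

14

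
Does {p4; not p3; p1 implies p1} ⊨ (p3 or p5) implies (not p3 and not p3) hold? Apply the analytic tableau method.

Yes

Initial set: {p4; not p3; (p1 implies p1); not ((p3 or p5) implies (not p3 and not p3))}.
not ((p3 or p5) implies (not p3 and not p3)): α-rule — add (p3 or p5), not (not p3 and not p3).
(p1 implies p1): β-rule — branch into not p1  //  p1.
  branch 1 (add not p1):
    (p3 or p5): β-rule — branch into p3  //  p5.
      branch 1.1 (add p3):
        × closes — contains both p3 and not p3.
      branch 1.2 (add p5):
        not (not p3 and not p3): β-rule — branch into not not p3  //  not not p3.
          branch 1.2.1 (add not not p3):
            × closes — contains both p3 and not p3.
          branch 1.2.2 (add not not p3):
            × closes — contains both p3 and not p3.
  branch 2 (add p1):
    (p3 or p5): β-rule — branch into p3  //  p5.
      branch 2.1 (add p3):
        × closes — contains both p3 and not p3.
      branch 2.2 (add p5):
        not (not p3 and not p3): β-rule — branch into not not p3  //  not not p3.
          branch 2.2.1 (add not not p3):
            × closes — contains both p3 and not p3.
          branch 2.2.2 (add not not p3):
            × closes — contains both p3 and not p3.
All 6 branches close.
Every branch closed, so the premises entail the conclusion.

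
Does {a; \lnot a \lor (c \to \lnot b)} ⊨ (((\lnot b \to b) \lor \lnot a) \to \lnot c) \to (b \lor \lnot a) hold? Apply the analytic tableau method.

Initial set: {a; (\lnot a \lor (c \to \lnot b)); \lnot ((((\lnot b \to b) \lor \lnot a) \to \lnot c) \to (b \lor \lnot a))}.
\lnot ((((\lnot b \to b) \lor \lnot a) \to \lnot c) \to (b \lor \lnot a)): α-rule — add (((\lnot b \to b) \lor \lnot a) \to \lnot c), \lnot (b \lor \lnot a).
\lnot (b \lor \lnot a): α-rule — add \lnot b, \lnot \lnot a.
(\lnot a \lor (c \to \lnot b)): β-rule — branch into \lnot a  //  (c \to \lnot b).
  branch 1 (add \lnot a):
    × closes — contains both a and \lnot a.
  branch 2 (add (c \to \lnot b)):
    (((\lnot b \to b) \lor \lnot a) \to \lnot c): β-rule — branch into \lnot ((\lnot b \to b) \lor \lnot a)  //  \lnot c.
      branch 2.1 (add \lnot ((\lnot b \to b) \lor \lnot a)):
        \lnot ((\lnot b \to b) \lor \lnot a): α-rule — add \lnot (\lnot b \to b), \lnot \lnot a.
        \lnot (\lnot b \to b): α-rule — add \lnot b, \lnot b.
        (c \to \lnot b): β-rule — branch into \lnot c  //  \lnot b.
          branch 2.1.1 (add \lnot c):
            ○ open, literals {a=true, b=false, c=false}.
          branch 2.1.2 (add \lnot b):
            ○ open, literals {a=true, b=false}.
      branch 2.2 (add \lnot c):
        (c \to \lnot b): β-rule — branch into \lnot c  //  \lnot b.
          branch 2.2.1 (add \lnot c):
            ○ open, literals {a=true, b=false, c=false}.
          branch 2.2.2 (add \lnot b):
            ○ open, literals {a=true, b=false, c=false}.
1 branch closed, 4 open.
An open branch gives a countermodel: a=true, b=false, c=false (unmentioned atoms arbitrary); the premises hold there but the conclusion fails.

No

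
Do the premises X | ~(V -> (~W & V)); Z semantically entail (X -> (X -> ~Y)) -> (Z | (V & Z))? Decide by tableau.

Yes

Initial set: {(X | ~(V -> (~W & V))); Z; ~((X -> (X -> ~Y)) -> (Z | (V & Z)))}.
~((X -> (X -> ~Y)) -> (Z | (V & Z))): α-rule — add (X -> (X -> ~Y)), ~(Z | (V & Z)).
~(Z | (V & Z)): α-rule — add ~Z, ~(V & Z).
× closes — contains both Z and ~Z.
All 1 branch closes.
Every branch closed, so the premises entail the conclusion.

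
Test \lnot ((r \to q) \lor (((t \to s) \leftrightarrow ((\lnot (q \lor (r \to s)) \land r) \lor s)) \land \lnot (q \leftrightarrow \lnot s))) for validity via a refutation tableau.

Assume the negation and expand:
Initial set: {\lnot \lnot ((r \to q) \lor (((t \to s) \leftrightarrow ((\lnot (q \lor (r \to s)) \land r) \lor s)) \land \lnot (q \leftrightarrow \lnot s)))}.
\lnot \lnot ((r \to q) \lor (((t \to s) \leftrightarrow ((\lnot (q \lor (r \to s)) \land r) \lor s)) \land \lnot (q \leftrightarrow \lnot s))): β-rule — branch into (r \to q)  //  (((t \to s) \leftrightarrow ((\lnot (q \lor (r \to s)) \land r) \lor s)) \land \lnot (q \leftrightarrow \lnot s)).
  branch 1 (add (r \to q)):
    (r \to q): β-rule — branch into \lnot r  //  q.
      branch 1.1 (add \lnot r):
        ○ open, literals {r=0}.
      branch 1.2 (add q):
        ○ open, literals {q=1}.
  branch 2 (add (((t \to s) \leftrightarrow ((\lnot (q \lor (r \to s)) \land r) \lor s)) \land \lnot (q \leftrightarrow \lnot s))):
    (((t \to s) \leftrightarrow ((\lnot (q \lor (r \to s)) \land r) \lor s)) \land \lnot (q \leftrightarrow \lnot s)): α-rule — add ((t \to s) \leftrightarrow ((\lnot (q \lor (r \to s)) \land r) \lor s)), \lnot (q \leftrightarrow \lnot s).
    ((t \to s) \leftrightarrow ((\lnot (q \lor (r \to s)) \land r) \lor s)): β-rule — branch into (t \to s), ((\lnot (q \lor (r \to s)) \land r) \lor s)  //  \lnot (t \to s), \lnot ((\lnot (q \lor (r \to s)) \land r) \lor s).
      branch 2.1 (add (t \to s), ((\lnot (q \lor (r \to s)) \land r) \lor s)):
        \lnot (q \leftrightarrow \lnot s): β-rule — branch into q, \lnot \lnot s  //  \lnot q, \lnot s.
          branch 2.1.1 (add q, \lnot \lnot s):
            (t \to s): β-rule — branch into \lnot t  //  s.
              branch 2.1.1.1 (add \lnot t):
                ((\lnot (q \lor (r \to s)) \land r) \lor s): β-rule — branch into (\lnot (q \lor (r \to s)) \land r)  //  s.
                  branch 2.1.1.1.1 (add (\lnot (q \lor (r \to s)) \land r)):
                    (\lnot (q \lor (r \to s)) \land r): α-rule — add \lnot (q \lor (r \to s)), r.
                    \lnot (q \lor (r \to s)): α-rule — add \lnot q, \lnot (r \to s).
                    × closes — contains both q and \lnot q.
                  branch 2.1.1.1.2 (add s):
                    ○ open, literals {q=1, s=1, t=0}.
              branch 2.1.1.2 (add s):
                ((\lnot (q \lor (r \to s)) \land r) \lor s): β-rule — branch into (\lnot (q \lor (r \to s)) \land r)  //  s.
                  branch 2.1.1.2.1 (add (\lnot (q \lor (r \to s)) \land r)):
                    (\lnot (q \lor (r \to s)) \land r): α-rule — add \lnot (q \lor (r \to s)), r.
                    \lnot (q \lor (r \to s)): α-rule — add \lnot q, \lnot (r \to s).
                    × closes — contains both q and \lnot q.
                  branch 2.1.1.2.2 (add s):
                    ○ open, literals {q=1, s=1}.
          branch 2.1.2 (add \lnot q, \lnot s):
            (t \to s): β-rule — branch into \lnot t  //  s.
              branch 2.1.2.1 (add \lnot t):
                ((\lnot (q \lor (r \to s)) \land r) \lor s): β-rule — branch into (\lnot (q \lor (r \to s)) \land r)  //  s.
                  branch 2.1.2.1.1 (add (\lnot (q \lor (r \to s)) \land r)):
                    (\lnot (q \lor (r \to s)) \land r): α-rule — add \lnot (q \lor (r \to s)), r.
                    \lnot (q \lor (r \to s)): α-rule — add \lnot q, \lnot (r \to s).
                    \lnot (r \to s): α-rule — add r, \lnot s.
                    ○ open, literals {q=0, r=1, s=0, t=0}.
                  branch 2.1.2.1.2 (add s):
                    × closes — contains both s and \lnot s.
              branch 2.1.2.2 (add s):
                × closes — contains both s and \lnot s.
      branch 2.2 (add \lnot (t \to s), \lnot ((\lnot (q \lor (r \to s)) \land r) \lor s)):
        \lnot (t \to s): α-rule — add t, \lnot s.
        \lnot ((\lnot (q \lor (r \to s)) \land r) \lor s): α-rule — add \lnot (\lnot (q \lor (r \to s)) \land r), \lnot s.
        \lnot (q \leftrightarrow \lnot s): β-rule — branch into q, \lnot \lnot s  //  \lnot q, \lnot s.
          branch 2.2.1 (add q, \lnot \lnot s):
            × closes — contains both s and \lnot s.
          branch 2.2.2 (add \lnot q, \lnot s):
            \lnot (\lnot (q \lor (r \to s)) \land r): β-rule — branch into \lnot \lnot (q \lor (r \to s))  //  \lnot r.
              branch 2.2.2.1 (add \lnot \lnot (q \lor (r \to s))):
                \lnot \lnot (q \lor (r \to s)): β-rule — branch into q  //  (r \to s).
                  branch 2.2.2.1.1 (add q):
                    × closes — contains both q and \lnot q.
                  branch 2.2.2.1.2 (add (r \to s)):
                    (r \to s): β-rule — branch into \lnot r  //  s.
                      branch 2.2.2.1.2.1 (add \lnot r):
                        ○ open, literals {q=0, r=0, s=0, t=1}.
                      branch 2.2.2.1.2.2 (add s):
                        × closes — contains both s and \lnot s.
              branch 2.2.2.2 (add \lnot r):
                ○ open, literals {q=0, r=0, s=0, t=1}.
7 branches closed, 7 open.
An open branch gives a countermodel: r=0 (unmentioned atoms arbitrary); under it the original formula is false.

Not valid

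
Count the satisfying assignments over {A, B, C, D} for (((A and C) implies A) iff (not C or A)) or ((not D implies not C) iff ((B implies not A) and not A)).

14

Initial set: {((((A and C) implies A) iff (not C or A)) or ((not D implies not C) iff ((B implies not A) and not A)))}.
((((A and C) implies A) iff (not C or A)) or ((not D implies not C) iff ((B implies not A) and not A))): β-rule — branch into (((A and C) implies A) iff (not C or A))  //  ((not D implies not C) iff ((B implies not A) and not A)).
  branch 1 (add (((A and C) implies A) iff (not C or A))):
    (((A and C) implies A) iff (not C or A)): β-rule — branch into ((A and C) implies A), (not C or A)  //  not ((A and C) implies A), not (not C or A).
      branch 1.1 (add ((A and C) implies A), (not C or A)):
        ((A and C) implies A): β-rule — branch into not (A and C)  //  A.
          branch 1.1.1 (add not (A and C)):
            (not C or A): β-rule — branch into not C  //  A.
              branch 1.1.1.1 (add not C):
                not (A and C): β-rule — branch into not A  //  not C.
                  branch 1.1.1.1.1 (add not A):
                    ○ open, literals {A=0, C=0}.
                  branch 1.1.1.1.2 (add not C):
                    ○ open, literals {C=0}.
              branch 1.1.1.2 (add A):
                not (A and C): β-rule — branch into not A  //  not C.
                  branch 1.1.1.2.1 (add not A):
                    × closes — contains both A and not A.
                  branch 1.1.1.2.2 (add not C):
                    ○ open, literals {A=1, C=0}.
          branch 1.1.2 (add A):
            (not C or A): β-rule — branch into not C  //  A.
              branch 1.1.2.1 (add not C):
                ○ open, literals {A=1, C=0}.
              branch 1.1.2.2 (add A):
                ○ open, literals {A=1}.
      branch 1.2 (add not ((A and C) implies A), not (not C or A)):
        not ((A and C) implies A): α-rule — add (A and C), not A.
        not (not C or A): α-rule — add not not C, not A.
        (A and C): α-rule — add A, C.
        × closes — contains both A and not A.
  branch 2 (add ((not D implies not C) iff ((B implies not A) and not A))):
    ((not D implies not C) iff ((B implies not A) and not A)): β-rule — branch into (not D implies not C), ((B implies not A) and not A)  //  not (not D implies not C), not ((B implies not A) and not A).
      branch 2.1 (add (not D implies not C), ((B implies not A) and not A)):
        ((B implies not A) and not A): α-rule — add (B implies not A), not A.
        (not D implies not C): β-rule — branch into not not D  //  not C.
          branch 2.1.1 (add not not D):
            (B implies not A): β-rule — branch into not B  //  not A.
              branch 2.1.1.1 (add not B):
                ○ open, literals {A=0, B=0, D=1}.
              branch 2.1.1.2 (add not A):
                ○ open, literals {A=0, D=1}.
          branch 2.1.2 (add not C):
            (B implies not A): β-rule — branch into not B  //  not A.
              branch 2.1.2.1 (add not B):
                ○ open, literals {A=0, B=0, C=0}.
              branch 2.1.2.2 (add not A):
                ○ open, literals {A=0, C=0}.
      branch 2.2 (add not (not D implies not C), not ((B implies not A) and not A)):
        not (not D implies not C): α-rule — add not D, not not C.
        not ((B implies not A) and not A): β-rule — branch into not (B implies not A)  //  not not A.
          branch 2.2.1 (add not (B implies not A)):
            not (B implies not A): α-rule — add B, not not A.
            ○ open, literals {A=1, B=1, C=1, D=0}.
          branch 2.2.2 (add not not A):
            ○ open, literals {A=1, C=1, D=0}.
2 branches closed, 11 open.
Each open branch fixes some atoms; the unmentioned ones are free. Counting distinct full assignments: branch {A=0, C=0} (B, D) contributes 4 new; branch {C=0} (A, B, D) contributes 4 new; branch {A=1, C=0} (B, D) contributes 0 new; branch {A=1, C=0} (B, D) contributes 0 new; branch {A=1} (B, C, D) contributes 4 new; branch {A=0, B=0, D=1} (C) contributes 1 new; branch {A=0, D=1} (B, C) contributes 1 new; branch {A=0, B=0, C=0} (D) contributes 0 new; branch {A=0, C=0} (B, D) contributes 0 new; branch {A=1, B=1, C=1, D=0} (none free) contributes 0 new; branch {A=1, C=1, D=0} (B) contributes 0 new. Total: 14.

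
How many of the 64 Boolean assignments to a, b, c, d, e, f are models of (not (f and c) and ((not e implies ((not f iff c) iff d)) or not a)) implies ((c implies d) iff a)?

42

Initial set: {((not (f and c) and ((not e implies ((not f iff c) iff d)) or not a)) implies ((c implies d) iff a))}.
((not (f and c) and ((not e implies ((not f iff c) iff d)) or not a)) implies ((c implies d) iff a)): β-rule — branch into not (not (f and c) and ((not e implies ((not f iff c) iff d)) or not a))  //  ((c implies d) iff a).
  branch 1 (add not (not (f and c) and ((not e implies ((not f iff c) iff d)) or not a))):
    not (not (f and c) and ((not e implies ((not f iff c) iff d)) or not a)): β-rule — branch into not not (f and c)  //  not ((not e implies ((not f iff c) iff d)) or not a).
      branch 1.1 (add not not (f and c)):
        not not (f and c): α-rule — add f, c.
        ○ open, literals {c=T, f=T}.
      branch 1.2 (add not ((not e implies ((not f iff c) iff d)) or not a)):
        not ((not e implies ((not f iff c) iff d)) or not a): α-rule — add not (not e implies ((not f iff c) iff d)), not not a.
        not (not e implies ((not f iff c) iff d)): α-rule — add not e, not ((not f iff c) iff d).
        not ((not f iff c) iff d): β-rule — branch into (not f iff c), not d  //  not (not f iff c), d.
          branch 1.2.1 (add (not f iff c), not d):
            (not f iff c): β-rule — branch into not f, c  //  not not f, not c.
              branch 1.2.1.1 (add not f, c):
                ○ open, literals {a=T, c=T, d=F, e=F, f=F}.
              branch 1.2.1.2 (add not not f, not c):
                ○ open, literals {a=T, c=F, d=F, e=F, f=T}.
          branch 1.2.2 (add not (not f iff c), d):
            not (not f iff c): β-rule — branch into not f, not c  //  not not f, c.
              branch 1.2.2.1 (add not f, not c):
                ○ open, literals {a=T, c=F, d=T, e=F, f=F}.
              branch 1.2.2.2 (add not not f, c):
                ○ open, literals {a=T, c=T, d=T, e=F, f=T}.
  branch 2 (add ((c implies d) iff a)):
    ((c implies d) iff a): β-rule — branch into (c implies d), a  //  not (c implies d), not a.
      branch 2.1 (add (c implies d), a):
        (c implies d): β-rule — branch into not c  //  d.
          branch 2.1.1 (add not c):
            ○ open, literals {a=T, c=F}.
          branch 2.1.2 (add d):
            ○ open, literals {a=T, d=T}.
      branch 2.2 (add not (c implies d), not a):
        not (c implies d): α-rule — add c, not d.
        ○ open, literals {a=F, c=T, d=F}.
0 branches closed, 8 open.
Each open branch fixes some atoms; the unmentioned ones are free. Counting distinct full assignments: branch {c=T, f=T} (a, b, d, e) contributes 16 new; branch {a=T, c=T, d=F, e=F, f=F} (b) contributes 2 new; branch {a=T, c=F, d=F, e=F, f=T} (b) contributes 2 new; branch {a=T, c=F, d=T, e=F, f=F} (b) contributes 2 new; branch {a=T, c=T, d=T, e=F, f=T} (b) contributes 0 new; branch {a=T, c=F} (b, d, e, f) contributes 12 new; branch {a=T, d=T} (b, c, e, f) contributes 4 new; branch {a=F, c=T, d=F} (b, e, f) contributes 4 new. Total: 42.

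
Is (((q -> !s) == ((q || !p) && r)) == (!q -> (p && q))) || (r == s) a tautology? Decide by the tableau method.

Assume the negation and expand:
Initial set: {!((((q -> !s) == ((q || !p) && r)) == (!q -> (p && q))) || (r == s))}.
!((((q -> !s) == ((q || !p) && r)) == (!q -> (p && q))) || (r == s)): α-rule — add !(((q -> !s) == ((q || !p) && r)) == (!q -> (p && q))), !(r == s).
!(((q -> !s) == ((q || !p) && r)) == (!q -> (p && q))): β-rule — branch into ((q -> !s) == ((q || !p) && r)), !(!q -> (p && q))  //  !((q -> !s) == ((q || !p) && r)), (!q -> (p && q)).
  branch 1 (add ((q -> !s) == ((q || !p) && r)), !(!q -> (p && q))):
    !(!q -> (p && q)): α-rule — add !q, !(p && q).
    !(r == s): β-rule — branch into r, !s  //  !r, s.
      branch 1.1 (add r, !s):
        ((q -> !s) == ((q || !p) && r)): β-rule — branch into (q -> !s), ((q || !p) && r)  //  !(q -> !s), !((q || !p) && r).
          branch 1.1.1 (add (q -> !s), ((q || !p) && r)):
            ((q || !p) && r): α-rule — add (q || !p), r.
            !(p && q): β-rule — branch into !p  //  !q.
              branch 1.1.1.1 (add !p):
                (q -> !s): β-rule — branch into !q  //  !s.
                  branch 1.1.1.1.1 (add !q):
                    (q || !p): β-rule — branch into q  //  !p.
                      branch 1.1.1.1.1.1 (add q):
                        × closes — contains both q and !q.
                      branch 1.1.1.1.1.2 (add !p):
                        ○ open, literals {p=F, q=F, r=T, s=F}.
                  branch 1.1.1.1.2 (add !s):
                    (q || !p): β-rule — branch into q  //  !p.
                      branch 1.1.1.1.2.1 (add q):
                        × closes — contains both q and !q.
                      branch 1.1.1.1.2.2 (add !p):
                        ○ open, literals {p=F, q=F, r=T, s=F}.
              branch 1.1.1.2 (add !q):
                (q -> !s): β-rule — branch into !q  //  !s.
                  branch 1.1.1.2.1 (add !q):
                    (q || !p): β-rule — branch into q  //  !p.
                      branch 1.1.1.2.1.1 (add q):
                        × closes — contains both q and !q.
                      branch 1.1.1.2.1.2 (add !p):
                        ○ open, literals {p=F, q=F, r=T, s=F}.
                  branch 1.1.1.2.2 (add !s):
                    (q || !p): β-rule — branch into q  //  !p.
                      branch 1.1.1.2.2.1 (add q):
                        × closes — contains both q and !q.
                      branch 1.1.1.2.2.2 (add !p):
                        ○ open, literals {p=F, q=F, r=T, s=F}.
          branch 1.1.2 (add !(q -> !s), !((q || !p) && r)):
            !(q -> !s): α-rule — add q, !!s.
            × closes — contains both q and !q.
      branch 1.2 (add !r, s):
        ((q -> !s) == ((q || !p) && r)): β-rule — branch into (q -> !s), ((q || !p) && r)  //  !(q -> !s), !((q || !p) && r).
          branch 1.2.1 (add (q -> !s), ((q || !p) && r)):
            ((q || !p) && r): α-rule — add (q || !p), r.
            × closes — contains both r and !r.
          branch 1.2.2 (add !(q -> !s), !((q || !p) && r)):
            !(q -> !s): α-rule — add q, !!s.
            × closes — contains both q and !q.
  branch 2 (add !((q -> !s) == ((q || !p) && r)), (!q -> (p && q))):
    !(r == s): β-rule — branch into r, !s  //  !r, s.
      branch 2.1 (add r, !s):
        !((q -> !s) == ((q || !p) && r)): β-rule — branch into (q -> !s), !((q || !p) && r)  //  !(q -> !s), ((q || !p) && r).
          branch 2.1.1 (add (q -> !s), !((q || !p) && r)):
            (!q -> (p && q)): β-rule — branch into !!q  //  (p && q).
              branch 2.1.1.1 (add !!q):
                (q -> !s): β-rule — branch into !q  //  !s.
                  branch 2.1.1.1.1 (add !q):
                    × closes — contains both q and !q.
                  branch 2.1.1.1.2 (add !s):
                    !((q || !p) && r): β-rule — branch into !(q || !p)  //  !r.
                      branch 2.1.1.1.2.1 (add !(q || !p)):
                        !(q || !p): α-rule — add !q, !!p.
                        × closes — contains both q and !q.
                      branch 2.1.1.1.2.2 (add !r):
                        × closes — contains both r and !r.
              branch 2.1.1.2 (add (p && q)):
                (p && q): α-rule — add p, q.
                (q -> !s): β-rule — branch into !q  //  !s.
                  branch 2.1.1.2.1 (add !q):
                    × closes — contains both q and !q.
                  branch 2.1.1.2.2 (add !s):
                    !((q || !p) && r): β-rule — branch into !(q || !p)  //  !r.
                      branch 2.1.1.2.2.1 (add !(q || !p)):
                        !(q || !p): α-rule — add !q, !!p.
                        × closes — contains both q and !q.
                      branch 2.1.1.2.2.2 (add !r):
                        × closes — contains both r and !r.
          branch 2.1.2 (add !(q -> !s), ((q || !p) && r)):
            !(q -> !s): α-rule — add q, !!s.
            × closes — contains both s and !s.
      branch 2.2 (add !r, s):
        !((q -> !s) == ((q || !p) && r)): β-rule — branch into (q -> !s), !((q || !p) && r)  //  !(q -> !s), ((q || !p) && r).
          branch 2.2.1 (add (q -> !s), !((q || !p) && r)):
            (!q -> (p && q)): β-rule — branch into !!q  //  (p && q).
              branch 2.2.1.1 (add !!q):
                (q -> !s): β-rule — branch into !q  //  !s.
                  branch 2.2.1.1.1 (add !q):
                    × closes — contains both q and !q.
                  branch 2.2.1.1.2 (add !s):
                    × closes — contains both s and !s.
              branch 2.2.1.2 (add (p && q)):
                (p && q): α-rule — add p, q.
                (q -> !s): β-rule — branch into !q  //  !s.
                  branch 2.2.1.2.1 (add !q):
                    × closes — contains both q and !q.
                  branch 2.2.1.2.2 (add !s):
                    × closes — contains both s and !s.
          branch 2.2.2 (add !(q -> !s), ((q || !p) && r)):
            !(q -> !s): α-rule — add q, !!s.
            ((q || !p) && r): α-rule — add (q || !p), r.
            × closes — contains both r and !r.
19 branches closed, 4 open.
An open branch gives a countermodel: p=F, q=F, r=T, s=F (unmentioned atoms arbitrary); under it the original formula is false.

Not valid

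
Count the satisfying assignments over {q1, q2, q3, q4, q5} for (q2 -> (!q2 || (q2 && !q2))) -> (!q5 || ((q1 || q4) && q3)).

27

Initial set: {T ((q2 -> (!q2 || (q2 && !q2))) -> (!q5 || ((q1 || q4) && q3)))}.
T ((q2 -> (!q2 || (q2 && !q2))) -> (!q5 || ((q1 || q4) && q3))): β-rule — branch into F (q2 -> (!q2 || (q2 && !q2)))  //  T (!q5 || ((q1 || q4) && q3)).
  branch 1 (add F (q2 -> (!q2 || (q2 && !q2)))):
    F (q2 -> (!q2 || (q2 && !q2))): α-rule — add T q2, F (!q2 || (q2 && !q2)).
    F (!q2 || (q2 && !q2)): α-rule — add F !q2, F (q2 && !q2).
    F (q2 && !q2): β-rule — branch into F q2  //  F !q2.
      branch 1.1 (add F q2):
        × closes — contains both q2 and !q2.
      branch 1.2 (add F !q2):
        ○ open, literals {q2=1}.
  branch 2 (add T (!q5 || ((q1 || q4) && q3))):
    T (!q5 || ((q1 || q4) && q3)): β-rule — branch into T !q5  //  T ((q1 || q4) && q3).
      branch 2.1 (add T !q5):
        ○ open, literals {q5=0}.
      branch 2.2 (add T ((q1 || q4) && q3)):
        T ((q1 || q4) && q3): α-rule — add T (q1 || q4), T q3.
        T (q1 || q4): β-rule — branch into T q1  //  T q4.
          branch 2.2.1 (add T q1):
            ○ open, literals {q1=1, q3=1}.
          branch 2.2.2 (add T q4):
            ○ open, literals {q3=1, q4=1}.
1 branch closed, 4 open.
Each open branch fixes some atoms; the unmentioned ones are free. Counting distinct full assignments: branch {q2=1} (q1, q3, q4, q5) contributes 16 new; branch {q5=0} (q1, q2, q3, q4) contributes 8 new; branch {q1=1, q3=1} (q2, q4, q5) contributes 2 new; branch {q3=1, q4=1} (q1, q2, q5) contributes 1 new. Total: 27.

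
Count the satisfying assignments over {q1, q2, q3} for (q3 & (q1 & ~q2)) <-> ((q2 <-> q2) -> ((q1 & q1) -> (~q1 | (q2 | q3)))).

2

Initial set: {((q3 & (q1 & ~q2)) <-> ((q2 <-> q2) -> ((q1 & q1) -> (~q1 | (q2 | q3)))))}.
((q3 & (q1 & ~q2)) <-> ((q2 <-> q2) -> ((q1 & q1) -> (~q1 | (q2 | q3))))): β-rule — branch into (q3 & (q1 & ~q2)), ((q2 <-> q2) -> ((q1 & q1) -> (~q1 | (q2 | q3))))  //  ~(q3 & (q1 & ~q2)), ~((q2 <-> q2) -> ((q1 & q1) -> (~q1 | (q2 | q3)))).
  branch 1 (add (q3 & (q1 & ~q2)), ((q2 <-> q2) -> ((q1 & q1) -> (~q1 | (q2 | q3))))):
    (q3 & (q1 & ~q2)): α-rule — add q3, (q1 & ~q2).
    (q1 & ~q2): α-rule — add q1, ~q2.
    ((q2 <-> q2) -> ((q1 & q1) -> (~q1 | (q2 | q3)))): β-rule — branch into ~(q2 <-> q2)  //  ((q1 & q1) -> (~q1 | (q2 | q3))).
      branch 1.1 (add ~(q2 <-> q2)):
        ~(q2 <-> q2): β-rule — branch into q2, ~q2  //  ~q2, q2.
          branch 1.1.1 (add q2, ~q2):
            × closes — contains both q2 and ~q2.
          branch 1.1.2 (add ~q2, q2):
            × closes — contains both q2 and ~q2.
      branch 1.2 (add ((q1 & q1) -> (~q1 | (q2 | q3)))):
        ((q1 & q1) -> (~q1 | (q2 | q3))): β-rule — branch into ~(q1 & q1)  //  (~q1 | (q2 | q3)).
          branch 1.2.1 (add ~(q1 & q1)):
            ~(q1 & q1): β-rule — branch into ~q1  //  ~q1.
              branch 1.2.1.1 (add ~q1):
                × closes — contains both q1 and ~q1.
              branch 1.2.1.2 (add ~q1):
                × closes — contains both q1 and ~q1.
          branch 1.2.2 (add (~q1 | (q2 | q3))):
            (~q1 | (q2 | q3)): β-rule — branch into ~q1  //  (q2 | q3).
              branch 1.2.2.1 (add ~q1):
                × closes — contains both q1 and ~q1.
              branch 1.2.2.2 (add (q2 | q3)):
                (q2 | q3): β-rule — branch into q2  //  q3.
                  branch 1.2.2.2.1 (add q2):
                    × closes — contains both q2 and ~q2.
                  branch 1.2.2.2.2 (add q3):
                    ○ open, literals {q1=true, q2=false, q3=true}.
  branch 2 (add ~(q3 & (q1 & ~q2)), ~((q2 <-> q2) -> ((q1 & q1) -> (~q1 | (q2 | q3))))):
    ~((q2 <-> q2) -> ((q1 & q1) -> (~q1 | (q2 | q3)))): α-rule — add (q2 <-> q2), ~((q1 & q1) -> (~q1 | (q2 | q3))).
    ~((q1 & q1) -> (~q1 | (q2 | q3))): α-rule — add (q1 & q1), ~(~q1 | (q2 | q3)).
    (q1 & q1): α-rule — add q1, q1.
    ~(~q1 | (q2 | q3)): α-rule — add ~~q1, ~(q2 | q3).
    ~(q2 | q3): α-rule — add ~q2, ~q3.
    ~(q3 & (q1 & ~q2)): β-rule — branch into ~q3  //  ~(q1 & ~q2).
      branch 2.1 (add ~q3):
        (q2 <-> q2): β-rule — branch into q2, q2  //  ~q2, ~q2.
          branch 2.1.1 (add q2, q2):
            × closes — contains both q2 and ~q2.
          branch 2.1.2 (add ~q2, ~q2):
            ○ open, literals {q1=true, q2=false, q3=false}.
      branch 2.2 (add ~(q1 & ~q2)):
        (q2 <-> q2): β-rule — branch into q2, q2  //  ~q2, ~q2.
          branch 2.2.1 (add q2, q2):
            × closes — contains both q2 and ~q2.
          branch 2.2.2 (add ~q2, ~q2):
            ~(q1 & ~q2): β-rule — branch into ~q1  //  ~~q2.
              branch 2.2.2.1 (add ~q1):
                × closes — contains both q1 and ~q1.
              branch 2.2.2.2 (add ~~q2):
                × closes — contains both q2 and ~q2.
10 branches closed, 2 open.
Each open branch fixes some atoms; the unmentioned ones are free. Counting distinct full assignments: branch {q1=true, q2=false, q3=true} (none free) contributes 1 new; branch {q1=true, q2=false, q3=false} (none free) contributes 1 new. Total: 2.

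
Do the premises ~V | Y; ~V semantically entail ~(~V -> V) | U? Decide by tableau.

Initial set: {(~V | Y); ~V; ~(~(~V -> V) | U)}.
~(~(~V -> V) | U): α-rule — add ~~(~V -> V), ~U.
(~V | Y): β-rule — branch into ~V  //  Y.
  branch 1 (add ~V):
    ~~(~V -> V): β-rule — branch into ~~V  //  V.
      branch 1.1 (add ~~V):
        × closes — contains both V and ~V.
      branch 1.2 (add V):
        × closes — contains both V and ~V.
  branch 2 (add Y):
    ~~(~V -> V): β-rule — branch into ~~V  //  V.
      branch 2.1 (add ~~V):
        × closes — contains both V and ~V.
      branch 2.2 (add V):
        × closes — contains both V and ~V.
All 4 branches close.
Every branch closed, so the premises entail the conclusion.

Yes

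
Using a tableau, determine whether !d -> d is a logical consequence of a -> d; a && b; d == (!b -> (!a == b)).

Yes

Initial set: {(a -> d); (a && b); (d == (!b -> (!a == b))); !(!d -> d)}.
(a && b): α-rule — add a, b.
!(!d -> d): α-rule — add !d, !d.
(a -> d): β-rule — branch into !a  //  d.
  branch 1 (add !a):
    × closes — contains both a and !a.
  branch 2 (add d):
    × closes — contains both d and !d.
All 2 branches close.
Every branch closed, so the premises entail the conclusion.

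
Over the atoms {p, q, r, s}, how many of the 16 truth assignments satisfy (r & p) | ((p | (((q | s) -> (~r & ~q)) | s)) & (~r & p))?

Initial set: {((r & p) | ((p | (((q | s) -> (~r & ~q)) | s)) & (~r & p)))}.
((r & p) | ((p | (((q | s) -> (~r & ~q)) | s)) & (~r & p))): β-rule — branch into (r & p)  //  ((p | (((q | s) -> (~r & ~q)) | s)) & (~r & p)).
  branch 1 (add (r & p)):
    (r & p): α-rule — add r, p.
    ○ open, literals {p=true, r=true}.
  branch 2 (add ((p | (((q | s) -> (~r & ~q)) | s)) & (~r & p))):
    ((p | (((q | s) -> (~r & ~q)) | s)) & (~r & p)): α-rule — add (p | (((q | s) -> (~r & ~q)) | s)), (~r & p).
    (~r & p): α-rule — add ~r, p.
    (p | (((q | s) -> (~r & ~q)) | s)): β-rule — branch into p  //  (((q | s) -> (~r & ~q)) | s).
      branch 2.1 (add p):
        ○ open, literals {p=true, r=false}.
      branch 2.2 (add (((q | s) -> (~r & ~q)) | s)):
        (((q | s) -> (~r & ~q)) | s): β-rule — branch into ((q | s) -> (~r & ~q))  //  s.
          branch 2.2.1 (add ((q | s) -> (~r & ~q))):
            ((q | s) -> (~r & ~q)): β-rule — branch into ~(q | s)  //  (~r & ~q).
              branch 2.2.1.1 (add ~(q | s)):
                ~(q | s): α-rule — add ~q, ~s.
                ○ open, literals {p=true, q=false, r=false, s=false}.
              branch 2.2.1.2 (add (~r & ~q)):
                (~r & ~q): α-rule — add ~r, ~q.
                ○ open, literals {p=true, q=false, r=false}.
          branch 2.2.2 (add s):
            ○ open, literals {p=true, r=false, s=true}.
0 branches closed, 5 open.
Each open branch fixes some atoms; the unmentioned ones are free. Counting distinct full assignments: branch {p=true, r=true} (q, s) contributes 4 new; branch {p=true, r=false} (q, s) contributes 4 new; branch {p=true, q=false, r=false, s=false} (none free) contributes 0 new; branch {p=true, q=false, r=false} (s) contributes 0 new; branch {p=true, r=false, s=true} (q) contributes 0 new. Total: 8.

8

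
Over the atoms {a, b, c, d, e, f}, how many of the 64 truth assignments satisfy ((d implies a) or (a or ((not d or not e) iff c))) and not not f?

28

Initial set: {(((d implies a) or (a or ((not d or not e) iff c))) and not not f)}.
(((d implies a) or (a or ((not d or not e) iff c))) and not not f): α-rule — add ((d implies a) or (a or ((not d or not e) iff c))), not not f.
not not f: drop double negation, giving f.
((d implies a) or (a or ((not d or not e) iff c))): β-rule — branch into (d implies a)  //  (a or ((not d or not e) iff c)).
  branch 1 (add (d implies a)):
    (d implies a): β-rule — branch into not d  //  a.
      branch 1.1 (add not d):
        ○ open, literals {d=0, f=1}.
      branch 1.2 (add a):
        ○ open, literals {a=1, f=1}.
  branch 2 (add (a or ((not d or not e) iff c))):
    (a or ((not d or not e) iff c)): β-rule — branch into a  //  ((not d or not e) iff c).
      branch 2.1 (add a):
        ○ open, literals {a=1, f=1}.
      branch 2.2 (add ((not d or not e) iff c)):
        ((not d or not e) iff c): β-rule — branch into (not d or not e), c  //  not (not d or not e), not c.
          branch 2.2.1 (add (not d or not e), c):
            (not d or not e): β-rule — branch into not d  //  not e.
              branch 2.2.1.1 (add not d):
                ○ open, literals {c=1, d=0, f=1}.
              branch 2.2.1.2 (add not e):
                ○ open, literals {c=1, e=0, f=1}.
          branch 2.2.2 (add not (not d or not e), not c):
            not (not d or not e): α-rule — add not not d, not not e.
            ○ open, literals {c=0, d=1, e=1, f=1}.
0 branches closed, 6 open.
Each open branch fixes some atoms; the unmentioned ones are free. Counting distinct full assignments: branch {d=0, f=1} (a, b, c, e) contributes 16 new; branch {a=1, f=1} (b, c, d, e) contributes 8 new; branch {a=1, f=1} (b, c, d, e) contributes 0 new; branch {c=1, d=0, f=1} (a, b, e) contributes 0 new; branch {c=1, e=0, f=1} (a, b, d) contributes 2 new; branch {c=0, d=1, e=1, f=1} (a, b) contributes 2 new. Total: 28.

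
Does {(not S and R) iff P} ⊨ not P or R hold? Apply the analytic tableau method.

Initial set: {((not S and R) iff P); not (not P or R)}.
not (not P or R): α-rule — add not not P, not R.
((not S and R) iff P): β-rule — branch into (not S and R), P  //  not (not S and R), not P.
  branch 1 (add (not S and R), P):
    (not S and R): α-rule — add not S, R.
    × closes — contains both R and not R.
  branch 2 (add not (not S and R), not P):
    × closes — contains both P and not P.
All 2 branches close.
Every branch closed, so the premises entail the conclusion.

Yes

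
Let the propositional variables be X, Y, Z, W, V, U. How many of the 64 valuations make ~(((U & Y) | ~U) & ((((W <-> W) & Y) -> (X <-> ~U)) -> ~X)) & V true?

16

Initial set: {T (~(((U & Y) | ~U) & ((((W <-> W) & Y) -> (X <-> ~U)) -> ~X)) & V)}.
T (~(((U & Y) | ~U) & ((((W <-> W) & Y) -> (X <-> ~U)) -> ~X)) & V): α-rule — add T ~(((U & Y) | ~U) & ((((W <-> W) & Y) -> (X <-> ~U)) -> ~X)), T V.
T ~(((U & Y) | ~U) & ((((W <-> W) & Y) -> (X <-> ~U)) -> ~X)): β-rule — branch into F ((U & Y) | ~U)  //  F ((((W <-> W) & Y) -> (X <-> ~U)) -> ~X).
  branch 1 (add F ((U & Y) | ~U)):
    F ((U & Y) | ~U): α-rule — add F (U & Y), F ~U.
    F (U & Y): β-rule — branch into F U  //  F Y.
      branch 1.1 (add F U):
        × closes — contains both U and ~U.
      branch 1.2 (add F Y):
        ○ open, literals {U=true, V=true, Y=false}.
  branch 2 (add F ((((W <-> W) & Y) -> (X <-> ~U)) -> ~X)):
    F ((((W <-> W) & Y) -> (X <-> ~U)) -> ~X): α-rule — add T (((W <-> W) & Y) -> (X <-> ~U)), F ~X.
    T (((W <-> W) & Y) -> (X <-> ~U)): β-rule — branch into F ((W <-> W) & Y)  //  T (X <-> ~U).
      branch 2.1 (add F ((W <-> W) & Y)):
        F ((W <-> W) & Y): β-rule — branch into F (W <-> W)  //  F Y.
          branch 2.1.1 (add F (W <-> W)):
            F (W <-> W): β-rule — branch into T W, F W  //  F W, T W.
              branch 2.1.1.1 (add T W, F W):
                × closes — contains both W and ~W.
              branch 2.1.1.2 (add F W, T W):
                × closes — contains both W and ~W.
          branch 2.1.2 (add F Y):
            ○ open, literals {V=true, X=true, Y=false}.
      branch 2.2 (add T (X <-> ~U)):
        T (X <-> ~U): β-rule — branch into T X, T ~U  //  F X, F ~U.
          branch 2.2.1 (add T X, T ~U):
            ○ open, literals {U=false, V=true, X=true}.
          branch 2.2.2 (add F X, F ~U):
            × closes — contains both X and ~X.
4 branches closed, 3 open.
Each open branch fixes some atoms; the unmentioned ones are free. Counting distinct full assignments: branch {U=true, V=true, Y=false} (X, Z, W) contributes 8 new; branch {V=true, X=true, Y=false} (Z, W, U) contributes 4 new; branch {U=false, V=true, X=true} (Y, Z, W) contributes 4 new. Total: 16.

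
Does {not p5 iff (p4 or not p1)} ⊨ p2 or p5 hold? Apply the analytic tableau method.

Initial set: {(not p5 iff (p4 or not p1)); not (p2 or p5)}.
not (p2 or p5): α-rule — add not p2, not p5.
(not p5 iff (p4 or not p1)): β-rule — branch into not p5, (p4 or not p1)  //  not not p5, not (p4 or not p1).
  branch 1 (add not p5, (p4 or not p1)):
    (p4 or not p1): β-rule — branch into p4  //  not p1.
      branch 1.1 (add p4):
        ○ open, literals {p2=0, p4=1, p5=0}.
      branch 1.2 (add not p1):
        ○ open, literals {p1=0, p2=0, p5=0}.
  branch 2 (add not not p5, not (p4 or not p1)):
    × closes — contains both p5 and not p5.
1 branch closed, 2 open.
An open branch gives a countermodel: p2=0, p4=1, p5=0 (unmentioned atoms arbitrary); the premises hold there but the conclusion fails.

No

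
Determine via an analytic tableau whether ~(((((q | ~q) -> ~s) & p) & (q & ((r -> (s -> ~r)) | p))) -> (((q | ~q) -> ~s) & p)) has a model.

Unsatisfiable

Initial set: {~(((((q | ~q) -> ~s) & p) & (q & ((r -> (s -> ~r)) | p))) -> (((q | ~q) -> ~s) & p))}.
~(((((q | ~q) -> ~s) & p) & (q & ((r -> (s -> ~r)) | p))) -> (((q | ~q) -> ~s) & p)): α-rule — add ((((q | ~q) -> ~s) & p) & (q & ((r -> (s -> ~r)) | p))), ~(((q | ~q) -> ~s) & p).
((((q | ~q) -> ~s) & p) & (q & ((r -> (s -> ~r)) | p))): α-rule — add (((q | ~q) -> ~s) & p), (q & ((r -> (s -> ~r)) | p)).
(((q | ~q) -> ~s) & p): α-rule — add ((q | ~q) -> ~s), p.
(q & ((r -> (s -> ~r)) | p)): α-rule — add q, ((r -> (s -> ~r)) | p).
~(((q | ~q) -> ~s) & p): β-rule — branch into ~((q | ~q) -> ~s)  //  ~p.
  branch 1 (add ~((q | ~q) -> ~s)):
    ~((q | ~q) -> ~s): α-rule — add (q | ~q), ~~s.
    ((q | ~q) -> ~s): β-rule — branch into ~(q | ~q)  //  ~s.
      branch 1.1 (add ~(q | ~q)):
        ~(q | ~q): α-rule — add ~q, ~~q.
        × closes — contains both q and ~q.
      branch 1.2 (add ~s):
        × closes — contains both s and ~s.
  branch 2 (add ~p):
    × closes — contains both p and ~p.
All 3 branches close.
Every branch closed; the formula is unsatisfiable.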